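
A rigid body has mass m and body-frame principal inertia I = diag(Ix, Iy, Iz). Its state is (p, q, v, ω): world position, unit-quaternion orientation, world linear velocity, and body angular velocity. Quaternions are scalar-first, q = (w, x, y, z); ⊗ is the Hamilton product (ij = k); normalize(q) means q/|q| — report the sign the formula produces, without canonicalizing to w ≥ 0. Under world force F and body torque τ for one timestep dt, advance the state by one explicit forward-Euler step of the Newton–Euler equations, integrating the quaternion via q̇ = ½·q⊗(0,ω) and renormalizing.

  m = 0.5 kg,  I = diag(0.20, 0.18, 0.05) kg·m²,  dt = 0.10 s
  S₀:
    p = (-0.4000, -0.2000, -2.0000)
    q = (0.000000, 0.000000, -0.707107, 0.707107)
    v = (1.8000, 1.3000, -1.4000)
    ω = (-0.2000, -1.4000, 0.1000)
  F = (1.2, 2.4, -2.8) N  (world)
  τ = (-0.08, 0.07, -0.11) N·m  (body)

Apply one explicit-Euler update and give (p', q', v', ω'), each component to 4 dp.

a = F/m = (2.4000, 4.8000, -5.6000)
p + v·dt = (-0.2200, -0.0700, -2.1400)
v + (F/m)dt = (2.0400, 1.7800, -1.9600)
gyro term ω×Iω = (0.0182, -0.0030, -0.0056)
α = I⁻¹(τ − ω×Iω) = (-0.4910, 0.4056, -2.0880)
ω' = ω + α·dt = (-0.2491, -1.3594, -0.1088)
2q̇ = q⊗(0,ω) = (-1.0606605, 0.9192391, -0.1414214, -0.1414214)
q' = normalize(q + ½dt·q⊗(0,ω)) = (-0.0529, 0.0458, -0.7124, 0.6983)

p' = (-0.2200, -0.0700, -2.1400)
q' = (-0.0529, 0.0458, -0.7124, 0.6983)
v' = (2.0400, 1.7800, -1.9600)
ω' = (-0.2491, -1.3594, -0.1088)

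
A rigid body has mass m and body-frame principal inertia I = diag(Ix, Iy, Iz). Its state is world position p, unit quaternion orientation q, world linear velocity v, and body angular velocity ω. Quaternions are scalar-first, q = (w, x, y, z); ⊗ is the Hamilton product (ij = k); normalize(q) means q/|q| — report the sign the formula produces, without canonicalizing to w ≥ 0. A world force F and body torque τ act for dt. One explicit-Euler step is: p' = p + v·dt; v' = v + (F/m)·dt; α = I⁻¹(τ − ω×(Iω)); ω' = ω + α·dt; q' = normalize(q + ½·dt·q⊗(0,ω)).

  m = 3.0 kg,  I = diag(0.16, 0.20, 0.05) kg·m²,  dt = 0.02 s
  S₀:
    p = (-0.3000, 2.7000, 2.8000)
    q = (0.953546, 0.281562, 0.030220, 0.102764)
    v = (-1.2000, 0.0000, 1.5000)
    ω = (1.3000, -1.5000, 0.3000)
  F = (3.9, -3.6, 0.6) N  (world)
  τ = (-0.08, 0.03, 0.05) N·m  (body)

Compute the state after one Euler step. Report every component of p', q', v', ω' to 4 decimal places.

p' = (-0.3240, 2.7000, 2.8300)
q' = (0.9498, 0.2955, 0.0164, 0.1010)
v' = (-1.1740, -0.0240, 1.5040)
ω' = (1.2816, -1.5013, 0.3512)

new position p' = (-0.3240, 2.7000, 2.8300)
v + (F/m)dt = (-1.1740, -0.0240, 1.5040)
precession coupling ω×(Iω) = (0.0675, 0.0429, -0.0780)
α = I⁻¹(τ − ω×Iω) = (-0.9219, -0.0645, 2.5600)
ω' = ω + α·dt = (1.2816, -1.5013, 0.3512)
Hamilton product q⊗(0,ω) = (-0.3515298, 1.4028218, -1.3811944, -0.1755652)
q + ½dt·q⊗(0,ω), renormalized = (0.9498, 0.2955, 0.0164, 0.1010)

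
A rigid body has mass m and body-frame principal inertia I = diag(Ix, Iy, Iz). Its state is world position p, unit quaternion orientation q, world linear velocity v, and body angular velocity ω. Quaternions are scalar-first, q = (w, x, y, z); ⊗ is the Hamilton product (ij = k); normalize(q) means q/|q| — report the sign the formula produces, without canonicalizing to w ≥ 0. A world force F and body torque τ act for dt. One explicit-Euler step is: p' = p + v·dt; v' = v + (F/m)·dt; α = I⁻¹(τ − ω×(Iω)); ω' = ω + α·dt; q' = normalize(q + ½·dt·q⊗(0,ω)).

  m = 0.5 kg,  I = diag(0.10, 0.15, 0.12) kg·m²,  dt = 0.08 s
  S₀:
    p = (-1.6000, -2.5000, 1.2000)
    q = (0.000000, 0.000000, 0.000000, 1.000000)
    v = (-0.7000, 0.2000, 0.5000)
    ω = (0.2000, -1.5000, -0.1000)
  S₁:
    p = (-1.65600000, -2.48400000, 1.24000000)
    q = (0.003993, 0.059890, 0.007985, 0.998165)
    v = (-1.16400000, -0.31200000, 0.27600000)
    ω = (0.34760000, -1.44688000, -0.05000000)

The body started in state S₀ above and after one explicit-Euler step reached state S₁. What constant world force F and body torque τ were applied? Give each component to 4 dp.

F = (-2.9000, -3.2000, -1.4000)
τ = (0.1800, 0.1000, 0.0600)

velocity change Δv = (-0.46400000, -0.51200000, -0.22400000)
m·(v₁−v₀)/dt = (-2.9000, -3.2000, -1.4000)
ω₁ − ω₀ = (0.14760000, 0.05312000, 0.05000000)
τ = I·(Δω/dt) + ω₀×(Iω₀) = (0.1800, 0.1000, 0.0600)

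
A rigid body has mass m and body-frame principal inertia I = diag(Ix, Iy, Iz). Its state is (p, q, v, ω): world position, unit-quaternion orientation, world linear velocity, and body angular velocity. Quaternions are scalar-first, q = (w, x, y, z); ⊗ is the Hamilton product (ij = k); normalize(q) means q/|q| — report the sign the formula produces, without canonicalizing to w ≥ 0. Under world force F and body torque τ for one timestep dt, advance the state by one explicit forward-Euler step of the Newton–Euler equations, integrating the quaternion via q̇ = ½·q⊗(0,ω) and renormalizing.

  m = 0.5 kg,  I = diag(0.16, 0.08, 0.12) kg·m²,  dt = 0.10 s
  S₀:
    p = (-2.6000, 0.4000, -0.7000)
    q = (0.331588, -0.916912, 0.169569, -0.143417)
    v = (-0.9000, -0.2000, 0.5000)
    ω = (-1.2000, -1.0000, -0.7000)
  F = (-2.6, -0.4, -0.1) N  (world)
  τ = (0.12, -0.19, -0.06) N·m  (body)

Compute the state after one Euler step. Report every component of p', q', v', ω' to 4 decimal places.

a = (-5.2000, -0.8000, -0.2000)
p' = p + v·dt = (-2.6900, 0.3800, -0.6500)
v' = v + a·dt = (-1.4200, -0.2800, 0.4800)
α = I⁻¹(τ − ω×Iω) = (0.5750, -2.7950, 0.3000)
new body rate ω' = (-1.1425, -1.2795, -0.6700)
Hamilton product q⊗(0,ω) = (-1.0311173, -0.6600209, -0.8013260, 0.8882832)
updated quaternion q' = (0.2790, -0.9465, 0.1290, -0.0986)

p' = (-2.6900, 0.3800, -0.6500)
q' = (0.2790, -0.9465, 0.1290, -0.0986)
v' = (-1.4200, -0.2800, 0.4800)
ω' = (-1.1425, -1.2795, -0.6700)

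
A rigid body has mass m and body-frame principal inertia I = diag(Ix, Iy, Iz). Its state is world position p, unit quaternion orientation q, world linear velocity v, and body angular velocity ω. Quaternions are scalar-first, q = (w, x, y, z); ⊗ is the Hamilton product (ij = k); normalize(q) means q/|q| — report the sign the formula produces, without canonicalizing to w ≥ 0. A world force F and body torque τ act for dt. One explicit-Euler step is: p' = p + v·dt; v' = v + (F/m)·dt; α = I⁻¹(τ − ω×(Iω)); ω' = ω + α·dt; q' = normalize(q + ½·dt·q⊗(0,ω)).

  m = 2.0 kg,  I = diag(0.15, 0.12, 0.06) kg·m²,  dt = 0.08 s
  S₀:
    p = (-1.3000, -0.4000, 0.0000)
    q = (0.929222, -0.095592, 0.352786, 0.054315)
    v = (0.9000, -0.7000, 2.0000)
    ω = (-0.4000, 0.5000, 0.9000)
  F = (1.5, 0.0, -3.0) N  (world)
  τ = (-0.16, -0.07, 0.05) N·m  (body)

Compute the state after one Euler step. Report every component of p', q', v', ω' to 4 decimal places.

p' = (-1.2280, -0.4560, 0.1600)
q' = (0.9178, -0.0987, 0.3736, 0.0914)
v' = (0.9600, -0.7000, 1.8800)
ω' = (-0.4709, 0.4749, 0.9587)

new position p' = (-1.2280, -0.4560, 0.1600)
v' = v + a·dt = (0.9600, -0.7000, 1.8800)
angular accel α = (-0.8867, -0.3133, 0.7333)
ω' = ω + α·dt = (-0.4709, 0.4749, 0.9587)
Hamilton product q⊗(0,ω) = (-0.2635133, -0.0813389, 0.5289178, 0.9296182)
q' = normalize(q + ½dt·q⊗(0,ω)) = (0.9178, -0.0987, 0.3736, 0.0914)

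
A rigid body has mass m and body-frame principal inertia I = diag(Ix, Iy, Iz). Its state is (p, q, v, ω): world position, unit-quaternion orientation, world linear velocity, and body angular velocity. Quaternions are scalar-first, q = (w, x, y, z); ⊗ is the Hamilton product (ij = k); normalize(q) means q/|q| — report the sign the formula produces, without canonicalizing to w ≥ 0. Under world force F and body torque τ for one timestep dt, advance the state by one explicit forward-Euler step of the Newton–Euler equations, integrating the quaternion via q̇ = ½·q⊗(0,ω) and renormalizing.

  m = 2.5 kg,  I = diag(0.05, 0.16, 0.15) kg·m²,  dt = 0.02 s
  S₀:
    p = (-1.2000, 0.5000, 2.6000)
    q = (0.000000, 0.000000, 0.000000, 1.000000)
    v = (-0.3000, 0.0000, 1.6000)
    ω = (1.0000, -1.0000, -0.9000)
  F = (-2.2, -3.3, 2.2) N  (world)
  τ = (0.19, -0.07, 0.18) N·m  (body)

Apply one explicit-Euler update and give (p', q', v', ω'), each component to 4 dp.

p' = (-1.2060, 0.5000, 2.6320)
q' = (0.0090, 0.0100, 0.0100, 0.9999)
v' = (-0.3176, -0.0264, 1.6176)
ω' = (1.0796, -1.0200, -0.8613)

a = (-0.8800, -1.3200, 0.8800)
new position p' = (-1.2060, 0.5000, 2.6320)
v' = v + a·dt = (-0.3176, -0.0264, 1.6176)
ω×(Iω) gyroscopic = (-0.0090, 0.0900, -0.1100)
α = I⁻¹(τ − ω×Iω) = (3.9800, -1.0000, 1.9333)
ω' = ω + α·dt = (1.0796, -1.0200, -0.8613)
q⊗(0,ω) = (0.9000000, 1.0000000, 1.0000000, 0.0000000)
updated quaternion q' = (0.0090, 0.0100, 0.0100, 0.9999)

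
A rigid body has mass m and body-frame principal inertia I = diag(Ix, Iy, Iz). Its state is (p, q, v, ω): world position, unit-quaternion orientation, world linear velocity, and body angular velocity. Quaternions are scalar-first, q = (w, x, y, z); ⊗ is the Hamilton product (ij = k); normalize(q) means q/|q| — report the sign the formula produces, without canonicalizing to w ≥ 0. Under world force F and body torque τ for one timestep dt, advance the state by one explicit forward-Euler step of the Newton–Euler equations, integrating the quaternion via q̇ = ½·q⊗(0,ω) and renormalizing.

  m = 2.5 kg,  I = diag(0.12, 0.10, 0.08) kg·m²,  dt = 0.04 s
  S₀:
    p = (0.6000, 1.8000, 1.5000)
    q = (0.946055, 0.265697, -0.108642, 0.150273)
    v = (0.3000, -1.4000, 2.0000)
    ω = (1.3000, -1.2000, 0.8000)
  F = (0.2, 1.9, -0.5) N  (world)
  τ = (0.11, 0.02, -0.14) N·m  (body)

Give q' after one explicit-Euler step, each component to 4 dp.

q⊗(0,ω) = (-0.5959949, 1.3232855, -1.1524687, 0.5792422)
q' = normalize(q + ½dt·q⊗(0,ω)) = (0.9334, 0.2919, -0.1316, 0.1617)

q' = (0.9334, 0.2919, -0.1316, 0.1617)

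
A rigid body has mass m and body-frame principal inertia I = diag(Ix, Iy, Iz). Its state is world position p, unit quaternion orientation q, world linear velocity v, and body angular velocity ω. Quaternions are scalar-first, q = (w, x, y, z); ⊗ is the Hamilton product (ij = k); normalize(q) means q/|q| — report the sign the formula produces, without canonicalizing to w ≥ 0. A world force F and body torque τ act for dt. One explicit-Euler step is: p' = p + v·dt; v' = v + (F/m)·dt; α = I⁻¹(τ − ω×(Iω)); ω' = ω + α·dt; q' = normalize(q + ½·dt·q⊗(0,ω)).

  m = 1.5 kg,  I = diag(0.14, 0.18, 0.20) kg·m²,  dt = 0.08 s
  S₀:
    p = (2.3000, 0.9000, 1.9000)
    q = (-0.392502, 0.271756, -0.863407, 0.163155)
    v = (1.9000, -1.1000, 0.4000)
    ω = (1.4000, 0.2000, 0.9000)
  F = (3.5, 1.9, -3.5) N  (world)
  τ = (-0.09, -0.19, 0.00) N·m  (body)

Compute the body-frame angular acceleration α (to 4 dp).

α = (-0.6686, -0.6356, -0.0560)

precession coupling ω×(Iω) = (0.0036, -0.0756, 0.0112)
α = I⁻¹(τ − ω×Iω) = (-0.6686, -0.6356, -0.0560)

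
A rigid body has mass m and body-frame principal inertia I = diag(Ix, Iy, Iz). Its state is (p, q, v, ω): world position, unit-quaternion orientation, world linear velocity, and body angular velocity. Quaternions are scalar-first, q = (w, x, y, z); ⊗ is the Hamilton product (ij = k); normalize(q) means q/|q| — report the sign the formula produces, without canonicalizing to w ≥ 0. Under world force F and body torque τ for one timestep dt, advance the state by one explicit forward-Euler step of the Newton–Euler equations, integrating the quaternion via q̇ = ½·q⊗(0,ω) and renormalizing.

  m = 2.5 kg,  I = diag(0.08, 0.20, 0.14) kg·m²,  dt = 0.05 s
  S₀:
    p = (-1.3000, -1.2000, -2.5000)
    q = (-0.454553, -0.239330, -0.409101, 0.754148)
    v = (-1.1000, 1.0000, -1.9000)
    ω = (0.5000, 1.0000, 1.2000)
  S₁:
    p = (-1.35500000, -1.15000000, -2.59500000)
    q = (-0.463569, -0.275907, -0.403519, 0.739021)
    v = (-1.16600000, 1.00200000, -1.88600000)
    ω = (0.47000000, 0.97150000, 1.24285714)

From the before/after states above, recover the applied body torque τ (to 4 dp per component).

τ = (-0.1200, -0.1500, 0.1800)

Δω = ω₁−ω₀ = (-0.03000000, -0.02850000, 0.04285714)
precession coupling = (-0.0720, -0.0360, 0.0600)
I·α + gyro = (-0.1200, -0.1500, 0.1800)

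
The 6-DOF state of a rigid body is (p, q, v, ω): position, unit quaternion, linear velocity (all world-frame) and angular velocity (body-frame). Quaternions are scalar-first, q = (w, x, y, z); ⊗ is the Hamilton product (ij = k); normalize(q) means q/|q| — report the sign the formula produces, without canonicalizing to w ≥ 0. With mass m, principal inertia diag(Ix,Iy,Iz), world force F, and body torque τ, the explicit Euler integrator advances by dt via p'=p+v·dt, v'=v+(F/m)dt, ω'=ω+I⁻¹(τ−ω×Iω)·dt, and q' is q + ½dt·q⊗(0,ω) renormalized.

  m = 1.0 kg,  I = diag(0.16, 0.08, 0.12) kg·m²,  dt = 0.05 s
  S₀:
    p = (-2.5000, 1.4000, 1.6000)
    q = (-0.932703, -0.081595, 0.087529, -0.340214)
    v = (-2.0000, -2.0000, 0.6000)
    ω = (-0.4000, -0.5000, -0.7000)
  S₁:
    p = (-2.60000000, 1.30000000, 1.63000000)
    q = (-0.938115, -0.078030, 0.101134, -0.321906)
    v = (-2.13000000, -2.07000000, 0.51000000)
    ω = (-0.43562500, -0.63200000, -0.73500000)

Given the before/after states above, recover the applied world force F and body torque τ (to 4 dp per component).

F = (-2.6000, -1.4000, -1.8000)
τ = (-0.1000, -0.2000, -0.1000)

Δv = v₁−v₀ = (-0.13000000, -0.07000000, -0.09000000)
m·(v₁−v₀)/dt = (-2.6000, -1.4000, -1.8000)
rate change Δω = (-0.03562500, -0.13200000, -0.03500000)
τ = I·(Δω/dt) + ω₀×(Iω₀) = (-0.1000, -0.2000, -0.1000)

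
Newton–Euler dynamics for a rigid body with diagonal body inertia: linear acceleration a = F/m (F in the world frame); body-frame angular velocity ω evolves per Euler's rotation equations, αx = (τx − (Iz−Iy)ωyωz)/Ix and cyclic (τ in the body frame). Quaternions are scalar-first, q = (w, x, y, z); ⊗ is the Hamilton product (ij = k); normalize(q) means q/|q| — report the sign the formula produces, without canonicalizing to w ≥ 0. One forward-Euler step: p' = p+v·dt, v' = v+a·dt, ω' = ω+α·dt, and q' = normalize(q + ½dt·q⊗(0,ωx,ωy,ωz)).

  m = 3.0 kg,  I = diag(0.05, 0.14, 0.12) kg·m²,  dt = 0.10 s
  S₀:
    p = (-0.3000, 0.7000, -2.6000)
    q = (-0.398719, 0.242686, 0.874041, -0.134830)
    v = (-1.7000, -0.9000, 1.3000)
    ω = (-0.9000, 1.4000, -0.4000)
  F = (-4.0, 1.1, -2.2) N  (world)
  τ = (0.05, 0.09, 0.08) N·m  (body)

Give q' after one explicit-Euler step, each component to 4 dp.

q' = (-0.4500, 0.2517, 0.8539, -0.0703)

Hamilton product q⊗(0,ω) = (-1.0591720, 0.1979927, -0.3397852, 1.2858849)
q + ½dt·q⊗(0,ω), renormalized = (-0.4500, 0.2517, 0.8539, -0.0703)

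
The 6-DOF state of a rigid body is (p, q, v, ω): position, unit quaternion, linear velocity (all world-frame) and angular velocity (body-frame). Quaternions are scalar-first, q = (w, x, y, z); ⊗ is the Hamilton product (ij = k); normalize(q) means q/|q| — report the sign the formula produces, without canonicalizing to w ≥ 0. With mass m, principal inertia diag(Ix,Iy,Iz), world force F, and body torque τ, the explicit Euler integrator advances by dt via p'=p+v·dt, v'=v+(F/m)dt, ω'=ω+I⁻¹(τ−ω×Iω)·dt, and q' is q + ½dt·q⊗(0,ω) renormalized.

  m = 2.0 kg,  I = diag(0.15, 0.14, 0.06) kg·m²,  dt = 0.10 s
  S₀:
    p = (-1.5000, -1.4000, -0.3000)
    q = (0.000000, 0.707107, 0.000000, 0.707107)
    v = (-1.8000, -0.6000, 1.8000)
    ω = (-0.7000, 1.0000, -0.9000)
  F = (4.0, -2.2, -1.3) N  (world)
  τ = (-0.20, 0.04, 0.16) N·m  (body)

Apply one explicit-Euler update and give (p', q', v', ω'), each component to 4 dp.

p' = (-1.6800, -1.4600, -0.1200)
q' = (0.0564, 0.6698, 0.0071, 0.7403)
v' = (-1.6000, -0.7100, 1.7350)
ω' = (-0.8813, 0.9881, -0.6450)

linear accel F/m = (2.0000, -1.1000, -0.6500)
p' = p + v·dt = (-1.6800, -1.4600, -0.1200)
new velocity v' = (-1.6000, -0.7100, 1.7350)
gyro term ω×Iω = (0.0720, 0.0567, 0.0070)
angular accel α = (-1.8133, -0.1193, 2.5500)
new body rate ω' = (-0.8813, 0.9881, -0.6450)
q⊗(0,ω) = (1.1313712, -0.7071070, 0.1414214, 0.7071070)
updated quaternion q' = (0.0564, 0.6698, 0.0071, 0.7403)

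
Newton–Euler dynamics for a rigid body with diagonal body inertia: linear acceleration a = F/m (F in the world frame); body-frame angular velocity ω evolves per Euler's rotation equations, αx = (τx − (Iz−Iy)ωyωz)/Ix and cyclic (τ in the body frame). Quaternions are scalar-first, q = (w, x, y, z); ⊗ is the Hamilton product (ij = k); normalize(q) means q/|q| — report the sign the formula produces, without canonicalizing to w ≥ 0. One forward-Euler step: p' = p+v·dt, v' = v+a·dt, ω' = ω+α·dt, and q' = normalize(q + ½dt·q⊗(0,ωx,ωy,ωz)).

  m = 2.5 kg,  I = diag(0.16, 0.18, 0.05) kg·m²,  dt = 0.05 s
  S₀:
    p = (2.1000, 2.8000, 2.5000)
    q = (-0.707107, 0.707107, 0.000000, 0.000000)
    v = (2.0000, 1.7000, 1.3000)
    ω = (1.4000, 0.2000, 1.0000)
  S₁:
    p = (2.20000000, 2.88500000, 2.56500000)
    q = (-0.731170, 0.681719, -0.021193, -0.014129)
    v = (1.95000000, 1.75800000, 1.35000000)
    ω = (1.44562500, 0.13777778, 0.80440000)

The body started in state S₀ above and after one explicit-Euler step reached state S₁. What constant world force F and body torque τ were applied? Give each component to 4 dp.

Δω = ω₁−ω₀ = (0.04562500, -0.06222222, -0.19560000)
gyro term ω₀×Iω₀ = (-0.0260, 0.1540, 0.0056)
τ = I·(Δω/dt) + ω₀×(Iω₀) = (0.1200, -0.0700, -0.1900)
velocity change Δv = (-0.05000000, 0.05800000, 0.05000000)
F = m·Δv/dt = (-2.5000, 2.9000, 2.5000)

F = (-2.5000, 2.9000, 2.5000)
τ = (0.1200, -0.0700, -0.1900)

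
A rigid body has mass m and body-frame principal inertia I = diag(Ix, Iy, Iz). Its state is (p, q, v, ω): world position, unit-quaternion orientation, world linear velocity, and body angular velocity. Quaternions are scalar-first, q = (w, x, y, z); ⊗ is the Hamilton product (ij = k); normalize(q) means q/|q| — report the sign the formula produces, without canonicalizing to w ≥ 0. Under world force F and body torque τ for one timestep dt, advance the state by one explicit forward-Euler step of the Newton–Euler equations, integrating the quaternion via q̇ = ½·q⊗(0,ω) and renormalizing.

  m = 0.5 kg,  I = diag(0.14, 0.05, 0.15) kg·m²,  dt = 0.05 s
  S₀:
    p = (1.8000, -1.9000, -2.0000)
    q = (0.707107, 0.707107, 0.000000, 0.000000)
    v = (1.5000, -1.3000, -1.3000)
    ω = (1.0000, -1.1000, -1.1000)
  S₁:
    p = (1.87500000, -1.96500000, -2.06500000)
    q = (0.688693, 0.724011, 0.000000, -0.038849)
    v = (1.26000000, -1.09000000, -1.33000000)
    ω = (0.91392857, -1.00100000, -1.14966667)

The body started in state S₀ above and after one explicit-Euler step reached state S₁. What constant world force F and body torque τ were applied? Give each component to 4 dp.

Δω = ω₁−ω₀ = (-0.08607143, 0.09900000, -0.04966667)
gyro term ω₀×Iω₀ = (0.1210, 0.0110, 0.0990)
τ = I·(Δω/dt) + ω₀×(Iω₀) = (-0.1200, 0.1100, -0.0500)
Δv = v₁−v₀ = (-0.24000000, 0.21000000, -0.03000000)
m·(v₁−v₀)/dt = (-2.4000, 2.1000, -0.3000)

F = (-2.4000, 2.1000, -0.3000)
τ = (-0.1200, 0.1100, -0.0500)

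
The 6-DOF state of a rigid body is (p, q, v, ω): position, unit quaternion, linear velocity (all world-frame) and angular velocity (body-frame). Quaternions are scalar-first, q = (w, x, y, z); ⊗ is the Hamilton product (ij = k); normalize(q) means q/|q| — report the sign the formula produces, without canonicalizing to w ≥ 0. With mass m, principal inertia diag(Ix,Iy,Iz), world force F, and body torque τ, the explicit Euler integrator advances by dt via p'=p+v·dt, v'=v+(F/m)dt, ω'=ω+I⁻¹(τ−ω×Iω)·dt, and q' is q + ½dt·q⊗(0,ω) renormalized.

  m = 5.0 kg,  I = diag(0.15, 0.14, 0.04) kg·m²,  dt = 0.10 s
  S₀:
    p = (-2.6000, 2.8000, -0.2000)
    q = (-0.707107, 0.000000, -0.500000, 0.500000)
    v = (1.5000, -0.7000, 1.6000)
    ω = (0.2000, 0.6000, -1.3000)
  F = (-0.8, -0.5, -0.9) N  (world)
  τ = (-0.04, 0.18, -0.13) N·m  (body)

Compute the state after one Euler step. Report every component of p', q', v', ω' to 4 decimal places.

p + v·dt = (-2.4500, 2.7300, -0.0400)
new velocity v' = (1.4840, -0.7100, 1.5820)
gyro term ω×Iω = (0.0780, -0.0286, -0.0012)
α = I⁻¹(τ − ω×Iω) = (-0.7867, 1.4900, -3.2200)
new body rate ω' = (0.1213, 0.7490, -1.6220)
2q̇ = q⊗(0,ω) = (0.9500000, 0.2085786, -0.3242642, 1.0192391)
updated quaternion q' = (-0.6579, 0.0104, -0.5149, 0.5495)

p' = (-2.4500, 2.7300, -0.0400)
q' = (-0.6579, 0.0104, -0.5149, 0.5495)
v' = (1.4840, -0.7100, 1.5820)
ω' = (0.1213, 0.7490, -1.6220)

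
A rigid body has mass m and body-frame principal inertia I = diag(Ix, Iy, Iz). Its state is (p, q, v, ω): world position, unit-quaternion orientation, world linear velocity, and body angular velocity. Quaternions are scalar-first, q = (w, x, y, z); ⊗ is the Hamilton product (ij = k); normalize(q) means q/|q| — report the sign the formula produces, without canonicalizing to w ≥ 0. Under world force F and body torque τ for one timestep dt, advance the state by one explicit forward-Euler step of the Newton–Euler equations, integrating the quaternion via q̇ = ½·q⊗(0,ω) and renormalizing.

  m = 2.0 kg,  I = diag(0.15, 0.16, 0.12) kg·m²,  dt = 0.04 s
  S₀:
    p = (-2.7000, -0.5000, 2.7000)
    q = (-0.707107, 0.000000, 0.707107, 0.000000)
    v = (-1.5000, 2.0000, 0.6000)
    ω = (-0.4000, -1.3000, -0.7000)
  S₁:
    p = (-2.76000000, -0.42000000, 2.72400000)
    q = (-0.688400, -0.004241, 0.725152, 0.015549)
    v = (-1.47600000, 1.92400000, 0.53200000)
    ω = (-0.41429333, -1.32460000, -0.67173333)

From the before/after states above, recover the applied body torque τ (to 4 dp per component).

rate change Δω = (-0.01429333, -0.02460000, 0.02826667)
ω₀×(Iω₀) = (-0.0364, 0.0084, 0.0052)
applied torque τ = (-0.0900, -0.0900, 0.0900)

τ = (-0.0900, -0.0900, 0.0900)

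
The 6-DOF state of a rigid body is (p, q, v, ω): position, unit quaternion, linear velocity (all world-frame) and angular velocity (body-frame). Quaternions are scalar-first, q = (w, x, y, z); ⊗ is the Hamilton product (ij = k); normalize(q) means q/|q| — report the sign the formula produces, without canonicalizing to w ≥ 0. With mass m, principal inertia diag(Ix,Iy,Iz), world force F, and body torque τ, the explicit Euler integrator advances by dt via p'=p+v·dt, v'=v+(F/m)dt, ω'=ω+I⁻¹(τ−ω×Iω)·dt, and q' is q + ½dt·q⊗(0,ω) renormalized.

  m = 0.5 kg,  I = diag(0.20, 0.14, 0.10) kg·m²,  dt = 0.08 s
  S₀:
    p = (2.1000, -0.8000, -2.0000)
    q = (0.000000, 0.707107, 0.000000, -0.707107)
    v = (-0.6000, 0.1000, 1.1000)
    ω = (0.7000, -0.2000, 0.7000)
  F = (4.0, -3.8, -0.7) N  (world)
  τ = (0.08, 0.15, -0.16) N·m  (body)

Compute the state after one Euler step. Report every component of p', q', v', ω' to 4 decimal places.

linear accel F/m = (8.0000, -7.6000, -1.4000)
new position p' = (2.0520, -0.7920, -1.9120)
v + (F/m)dt = (0.0400, -0.5080, 0.9880)
ω×(Iω) gyroscopic = (0.0056, 0.0490, 0.0084)
angular accel α = (0.3720, 0.7214, -1.6840)
ω' = ω + α·dt = (0.7298, -0.1423, 0.5653)
2q̇ = q⊗(0,ω) = (0.0000000, -0.1414214, -0.9899498, -0.1414214)
q' = normalize(q + ½dt·q⊗(0,ω)) = (0.0000, 0.7009, -0.0396, -0.7122)

p' = (2.0520, -0.7920, -1.9120)
q' = (0.0000, 0.7009, -0.0396, -0.7122)
v' = (0.0400, -0.5080, 0.9880)
ω' = (0.7298, -0.1423, 0.5653)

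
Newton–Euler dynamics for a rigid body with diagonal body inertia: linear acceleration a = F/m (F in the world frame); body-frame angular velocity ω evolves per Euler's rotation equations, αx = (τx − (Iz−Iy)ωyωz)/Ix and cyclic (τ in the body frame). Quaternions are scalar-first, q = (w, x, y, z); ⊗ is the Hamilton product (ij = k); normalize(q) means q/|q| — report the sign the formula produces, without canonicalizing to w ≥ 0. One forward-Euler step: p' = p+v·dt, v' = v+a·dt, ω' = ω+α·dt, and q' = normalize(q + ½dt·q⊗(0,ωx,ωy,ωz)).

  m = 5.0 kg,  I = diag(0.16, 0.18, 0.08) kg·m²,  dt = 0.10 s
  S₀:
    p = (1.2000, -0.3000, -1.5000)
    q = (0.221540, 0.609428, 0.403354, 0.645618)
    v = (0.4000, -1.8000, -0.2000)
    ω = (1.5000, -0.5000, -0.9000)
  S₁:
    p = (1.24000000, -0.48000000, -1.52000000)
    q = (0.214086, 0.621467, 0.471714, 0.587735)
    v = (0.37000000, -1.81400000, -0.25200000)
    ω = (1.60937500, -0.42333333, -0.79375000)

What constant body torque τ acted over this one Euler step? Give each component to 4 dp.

ω₁ − ω₀ = (0.10937500, 0.07666667, 0.10625000)
precession coupling = (-0.0450, -0.1080, -0.0150)
I·α + gyro = (0.1300, 0.0300, 0.0700)

τ = (0.1300, 0.0300, 0.0700)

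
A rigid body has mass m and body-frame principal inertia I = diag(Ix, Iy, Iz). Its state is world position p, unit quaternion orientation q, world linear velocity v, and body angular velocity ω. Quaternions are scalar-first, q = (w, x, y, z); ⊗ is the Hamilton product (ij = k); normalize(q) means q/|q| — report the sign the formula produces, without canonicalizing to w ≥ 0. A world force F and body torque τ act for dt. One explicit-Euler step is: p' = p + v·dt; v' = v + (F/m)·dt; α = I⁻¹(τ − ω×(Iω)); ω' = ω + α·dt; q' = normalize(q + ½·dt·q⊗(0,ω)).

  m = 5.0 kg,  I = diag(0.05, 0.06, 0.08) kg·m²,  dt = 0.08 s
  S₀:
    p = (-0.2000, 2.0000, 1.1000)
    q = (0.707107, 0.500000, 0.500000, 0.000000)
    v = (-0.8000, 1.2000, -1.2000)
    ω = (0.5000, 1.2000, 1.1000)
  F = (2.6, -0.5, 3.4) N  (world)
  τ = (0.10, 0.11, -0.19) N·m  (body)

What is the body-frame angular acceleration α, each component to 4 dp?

ω×(Iω) gyroscopic = (0.0264, -0.0165, 0.0060)
α = I⁻¹(τ − ω×Iω) = (1.4720, 2.1083, -2.4500)

α = (1.4720, 2.1083, -2.4500)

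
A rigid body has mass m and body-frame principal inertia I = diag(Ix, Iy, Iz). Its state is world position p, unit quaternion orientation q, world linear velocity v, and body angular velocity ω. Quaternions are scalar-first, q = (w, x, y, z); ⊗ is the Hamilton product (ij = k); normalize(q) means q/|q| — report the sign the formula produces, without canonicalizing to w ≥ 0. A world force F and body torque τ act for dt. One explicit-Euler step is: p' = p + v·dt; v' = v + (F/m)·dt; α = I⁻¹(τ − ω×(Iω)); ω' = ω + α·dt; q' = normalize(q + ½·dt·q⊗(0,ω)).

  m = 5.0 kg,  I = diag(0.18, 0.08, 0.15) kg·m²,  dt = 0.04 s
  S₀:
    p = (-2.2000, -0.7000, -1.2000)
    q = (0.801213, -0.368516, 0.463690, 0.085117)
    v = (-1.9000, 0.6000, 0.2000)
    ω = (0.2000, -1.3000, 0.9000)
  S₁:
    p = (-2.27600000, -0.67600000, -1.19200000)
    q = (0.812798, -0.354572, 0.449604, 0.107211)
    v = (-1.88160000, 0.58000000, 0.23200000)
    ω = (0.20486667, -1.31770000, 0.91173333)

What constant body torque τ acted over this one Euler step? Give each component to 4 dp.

Δω = ω₁−ω₀ = (0.00486667, -0.01770000, 0.01173333)
gyro term ω₀×Iω₀ = (-0.0819, 0.0054, 0.0260)
I·α + gyro = (-0.0600, -0.0300, 0.0700)

τ = (-0.0600, -0.0300, 0.0700)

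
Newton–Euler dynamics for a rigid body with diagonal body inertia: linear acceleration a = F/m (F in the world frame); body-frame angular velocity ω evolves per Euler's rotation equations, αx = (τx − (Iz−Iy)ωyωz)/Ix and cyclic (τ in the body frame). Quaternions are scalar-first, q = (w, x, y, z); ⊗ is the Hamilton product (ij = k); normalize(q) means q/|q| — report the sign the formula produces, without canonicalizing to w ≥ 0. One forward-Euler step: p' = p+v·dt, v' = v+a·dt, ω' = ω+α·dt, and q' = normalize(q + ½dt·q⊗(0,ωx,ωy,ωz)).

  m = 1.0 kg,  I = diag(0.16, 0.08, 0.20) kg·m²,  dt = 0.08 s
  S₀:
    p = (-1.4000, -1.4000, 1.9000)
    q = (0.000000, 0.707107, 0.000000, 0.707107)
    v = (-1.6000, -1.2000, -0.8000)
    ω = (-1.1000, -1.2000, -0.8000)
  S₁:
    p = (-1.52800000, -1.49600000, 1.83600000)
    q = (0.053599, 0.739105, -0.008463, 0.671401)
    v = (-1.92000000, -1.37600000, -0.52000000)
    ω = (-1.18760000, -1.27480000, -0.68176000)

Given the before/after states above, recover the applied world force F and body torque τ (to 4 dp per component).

Δv = v₁−v₀ = (-0.32000000, -0.17600000, 0.28000000)
applied force F = (-4.0000, -2.2000, 3.5000)
ω₁ − ω₀ = (-0.08760000, -0.07480000, 0.11824000)
τ = I·(Δω/dt) + ω₀×(Iω₀) = (-0.0600, -0.1100, 0.1900)

F = (-4.0000, -2.2000, 3.5000)
τ = (-0.0600, -0.1100, 0.1900)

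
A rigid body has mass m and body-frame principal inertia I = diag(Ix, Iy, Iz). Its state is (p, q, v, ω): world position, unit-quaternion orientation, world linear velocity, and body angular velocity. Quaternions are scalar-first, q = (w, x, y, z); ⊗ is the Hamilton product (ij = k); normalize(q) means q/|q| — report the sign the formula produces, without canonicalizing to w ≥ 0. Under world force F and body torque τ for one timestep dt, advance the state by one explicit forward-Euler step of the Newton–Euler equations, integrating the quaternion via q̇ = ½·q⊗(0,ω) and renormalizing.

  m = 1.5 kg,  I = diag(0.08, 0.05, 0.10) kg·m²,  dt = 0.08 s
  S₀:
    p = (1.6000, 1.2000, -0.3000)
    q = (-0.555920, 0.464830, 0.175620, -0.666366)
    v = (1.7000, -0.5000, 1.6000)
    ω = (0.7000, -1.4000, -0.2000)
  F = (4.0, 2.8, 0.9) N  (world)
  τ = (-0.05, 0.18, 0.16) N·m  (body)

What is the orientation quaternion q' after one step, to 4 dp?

q' = (-0.5633, 0.4097, 0.1914, -0.6915)

Hamilton product q⊗(0,ω) = (-0.2127862, -1.3571804, 0.4047978, -0.6625120)
q + ½dt·q⊗(0,ω), renormalized = (-0.5633, 0.4097, 0.1914, -0.6915)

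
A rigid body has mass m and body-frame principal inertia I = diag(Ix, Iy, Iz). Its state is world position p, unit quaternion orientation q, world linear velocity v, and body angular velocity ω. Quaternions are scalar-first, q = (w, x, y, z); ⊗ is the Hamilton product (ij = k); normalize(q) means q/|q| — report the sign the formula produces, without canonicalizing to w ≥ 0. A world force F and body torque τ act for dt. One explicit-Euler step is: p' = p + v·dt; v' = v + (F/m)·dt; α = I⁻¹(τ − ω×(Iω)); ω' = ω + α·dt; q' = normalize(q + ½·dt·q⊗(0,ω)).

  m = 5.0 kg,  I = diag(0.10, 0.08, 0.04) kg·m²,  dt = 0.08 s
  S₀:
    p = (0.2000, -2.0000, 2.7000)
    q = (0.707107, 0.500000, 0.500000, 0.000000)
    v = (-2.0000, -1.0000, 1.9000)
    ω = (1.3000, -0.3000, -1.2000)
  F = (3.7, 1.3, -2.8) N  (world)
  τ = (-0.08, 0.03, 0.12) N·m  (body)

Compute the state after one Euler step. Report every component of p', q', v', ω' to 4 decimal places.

precession coupling ω×(Iω) = (-0.0144, -0.0936, 0.0078)
α = I⁻¹(τ − ω×Iω) = (-0.6560, 1.5450, 2.8050)
new body rate ω' = (1.2475, -0.1764, -0.9756)
Hamilton product q⊗(0,ω) = (-0.5000000, 0.3192391, 0.3878679, -1.6485284)
q' = normalize(q + ½dt·q⊗(0,ω)) = (0.6853, 0.5115, 0.5142, -0.0658)
p' = p + v·dt = (0.0400, -2.0800, 2.8520)
v + (F/m)dt = (-1.9408, -0.9792, 1.8552)

p' = (0.0400, -2.0800, 2.8520)
q' = (0.6853, 0.5115, 0.5142, -0.0658)
v' = (-1.9408, -0.9792, 1.8552)
ω' = (1.2475, -0.1764, -0.9756)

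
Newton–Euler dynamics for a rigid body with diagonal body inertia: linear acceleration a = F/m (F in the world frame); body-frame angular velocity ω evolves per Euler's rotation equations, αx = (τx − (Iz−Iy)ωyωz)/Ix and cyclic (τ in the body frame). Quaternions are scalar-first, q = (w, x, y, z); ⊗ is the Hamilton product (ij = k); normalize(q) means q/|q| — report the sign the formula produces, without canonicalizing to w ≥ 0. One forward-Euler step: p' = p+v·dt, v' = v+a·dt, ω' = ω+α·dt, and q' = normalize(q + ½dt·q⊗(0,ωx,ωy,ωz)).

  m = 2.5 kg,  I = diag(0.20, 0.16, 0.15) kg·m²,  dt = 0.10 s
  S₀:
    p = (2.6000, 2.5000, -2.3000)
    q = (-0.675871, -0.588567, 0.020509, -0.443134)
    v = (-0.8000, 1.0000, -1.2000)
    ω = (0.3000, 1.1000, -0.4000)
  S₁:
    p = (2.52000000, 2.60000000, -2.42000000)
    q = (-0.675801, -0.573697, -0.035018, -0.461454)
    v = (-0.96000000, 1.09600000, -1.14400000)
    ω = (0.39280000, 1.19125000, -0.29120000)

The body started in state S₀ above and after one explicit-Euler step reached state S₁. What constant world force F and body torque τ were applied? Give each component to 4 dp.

F = (-4.0000, 2.4000, 1.4000)
τ = (0.1900, 0.1400, 0.1500)

Δω = ω₁−ω₀ = (0.09280000, 0.09125000, 0.10880000)
τ = I·(Δω/dt) + ω₀×(Iω₀) = (0.1900, 0.1400, 0.1500)
v₁ − v₀ = (-0.16000000, 0.09600000, 0.05600000)
F = m·Δv/dt = (-4.0000, 2.4000, 1.4000)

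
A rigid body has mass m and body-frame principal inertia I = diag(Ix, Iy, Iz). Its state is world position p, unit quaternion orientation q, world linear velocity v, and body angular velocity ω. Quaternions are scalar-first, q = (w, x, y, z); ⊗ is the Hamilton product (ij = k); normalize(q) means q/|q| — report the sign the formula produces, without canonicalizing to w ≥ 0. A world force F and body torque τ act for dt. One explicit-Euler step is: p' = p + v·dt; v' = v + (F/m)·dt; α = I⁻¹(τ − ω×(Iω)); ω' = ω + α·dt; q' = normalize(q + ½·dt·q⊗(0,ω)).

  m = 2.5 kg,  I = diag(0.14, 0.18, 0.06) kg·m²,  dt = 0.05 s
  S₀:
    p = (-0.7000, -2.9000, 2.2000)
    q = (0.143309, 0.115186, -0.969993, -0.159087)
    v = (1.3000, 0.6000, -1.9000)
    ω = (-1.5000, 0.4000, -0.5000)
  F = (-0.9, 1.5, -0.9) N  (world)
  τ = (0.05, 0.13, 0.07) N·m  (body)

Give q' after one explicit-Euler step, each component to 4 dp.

q' = (0.1552, 0.1234, -0.9604, -0.1959)

q⊗(0,ω) = (0.4812327, 0.3336678, 0.3535471, -1.4805696)
q + ½dt·q⊗(0,ω), renormalized = (0.1552, 0.1234, -0.9604, -0.1959)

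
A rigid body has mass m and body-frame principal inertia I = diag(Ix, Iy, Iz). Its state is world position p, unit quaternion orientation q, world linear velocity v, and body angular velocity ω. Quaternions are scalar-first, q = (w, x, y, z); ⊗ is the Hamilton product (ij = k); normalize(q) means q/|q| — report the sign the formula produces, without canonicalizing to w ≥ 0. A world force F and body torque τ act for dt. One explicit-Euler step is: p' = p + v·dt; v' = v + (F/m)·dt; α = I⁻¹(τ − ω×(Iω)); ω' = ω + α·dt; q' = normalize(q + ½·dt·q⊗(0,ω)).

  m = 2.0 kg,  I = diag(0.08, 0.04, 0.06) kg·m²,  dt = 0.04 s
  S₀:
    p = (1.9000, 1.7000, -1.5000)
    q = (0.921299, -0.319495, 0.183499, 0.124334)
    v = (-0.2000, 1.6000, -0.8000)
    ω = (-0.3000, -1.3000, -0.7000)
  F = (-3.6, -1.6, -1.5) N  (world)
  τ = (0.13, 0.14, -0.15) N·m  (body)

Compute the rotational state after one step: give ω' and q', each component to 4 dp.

angular accel α = (1.3975, 3.3950, -2.2400)
new body rate ω' = (-0.2441, -1.1642, -0.7896)
Hamilton product q⊗(0,ω) = (0.2297340, -0.2432048, -1.4586354, -0.1745161)
updated quaternion q' = (0.9255, -0.3242, 0.1543, 0.1208)

ω' = (-0.2441, -1.1642, -0.7896)
q' = (0.9255, -0.3242, 0.1543, 0.1208)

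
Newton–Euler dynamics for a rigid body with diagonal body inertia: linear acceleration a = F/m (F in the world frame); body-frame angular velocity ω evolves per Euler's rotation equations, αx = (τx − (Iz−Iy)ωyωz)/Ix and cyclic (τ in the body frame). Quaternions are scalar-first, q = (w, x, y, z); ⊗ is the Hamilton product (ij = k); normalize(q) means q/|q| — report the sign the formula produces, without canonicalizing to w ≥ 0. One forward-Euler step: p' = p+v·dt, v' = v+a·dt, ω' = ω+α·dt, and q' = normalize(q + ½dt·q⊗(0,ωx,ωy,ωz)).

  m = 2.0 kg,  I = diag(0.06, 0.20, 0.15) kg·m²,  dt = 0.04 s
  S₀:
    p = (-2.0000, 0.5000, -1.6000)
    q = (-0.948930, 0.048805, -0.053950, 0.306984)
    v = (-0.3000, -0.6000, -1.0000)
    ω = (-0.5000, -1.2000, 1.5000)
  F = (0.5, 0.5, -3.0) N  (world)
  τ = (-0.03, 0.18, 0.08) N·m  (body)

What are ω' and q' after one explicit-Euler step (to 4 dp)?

ω' = (-0.5800, -1.1775, 1.4989)
q' = (-0.9582, 0.0640, -0.0357, 0.2766)

angular accel α = (-2.0000, 0.5625, -0.0267)
new body rate ω' = (-0.5800, -1.1775, 1.4989)
2q̇ = q⊗(0,ω) = (-0.5008135, 0.7619208, 0.9120165, -1.5089360)
updated quaternion q' = (-0.9582, 0.0640, -0.0357, 0.2766)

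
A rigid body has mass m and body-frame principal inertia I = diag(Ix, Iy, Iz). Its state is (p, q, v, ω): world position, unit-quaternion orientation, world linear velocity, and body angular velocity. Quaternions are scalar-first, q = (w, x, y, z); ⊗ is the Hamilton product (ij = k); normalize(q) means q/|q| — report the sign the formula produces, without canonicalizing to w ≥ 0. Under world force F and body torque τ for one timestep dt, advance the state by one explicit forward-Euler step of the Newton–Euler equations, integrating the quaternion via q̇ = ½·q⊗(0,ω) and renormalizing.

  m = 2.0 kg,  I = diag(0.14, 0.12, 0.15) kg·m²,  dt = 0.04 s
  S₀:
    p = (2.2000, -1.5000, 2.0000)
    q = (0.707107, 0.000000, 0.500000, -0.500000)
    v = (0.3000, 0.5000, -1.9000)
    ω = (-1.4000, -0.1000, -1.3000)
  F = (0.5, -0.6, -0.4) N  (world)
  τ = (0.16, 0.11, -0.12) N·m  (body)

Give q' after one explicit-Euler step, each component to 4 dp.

q⊗(0,ω) = (-0.6000000, -1.6899498, 0.6292893, -0.2192391)
updated quaternion q' = (0.6946, -0.0338, 0.5122, -0.5040)

q' = (0.6946, -0.0338, 0.5122, -0.5040)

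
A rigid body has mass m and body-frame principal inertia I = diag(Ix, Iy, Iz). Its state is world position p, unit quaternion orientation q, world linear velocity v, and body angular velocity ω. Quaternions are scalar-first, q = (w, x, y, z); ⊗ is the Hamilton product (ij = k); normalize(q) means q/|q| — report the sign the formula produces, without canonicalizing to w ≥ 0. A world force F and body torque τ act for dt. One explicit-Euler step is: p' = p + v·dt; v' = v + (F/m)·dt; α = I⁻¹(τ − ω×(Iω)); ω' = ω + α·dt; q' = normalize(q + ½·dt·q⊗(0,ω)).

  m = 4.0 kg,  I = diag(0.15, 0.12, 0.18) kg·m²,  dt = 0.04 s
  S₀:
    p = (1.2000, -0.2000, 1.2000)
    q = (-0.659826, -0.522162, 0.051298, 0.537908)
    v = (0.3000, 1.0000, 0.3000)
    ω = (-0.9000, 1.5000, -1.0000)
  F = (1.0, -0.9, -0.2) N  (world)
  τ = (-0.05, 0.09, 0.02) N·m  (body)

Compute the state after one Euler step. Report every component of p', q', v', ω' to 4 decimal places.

p' = (1.2120, -0.1600, 1.2120)
q' = (-0.6595, -0.5270, 0.0114, 0.5359)
v' = (0.3100, 0.9910, 0.2980)
ω' = (-0.8893, 1.5390, -1.0046)

α = I⁻¹(τ − ω×Iω) = (0.2667, 0.9750, -0.1139)
ω + α·dt = (-0.8893, 1.5390, -1.0046)
2q̇ = q⊗(0,ω) = (-0.0089848, -0.2643166, -1.9960182, -0.0772488)
q + ½dt·q⊗(0,ω), renormalized = (-0.6595, -0.5270, 0.0114, 0.5359)
new position p' = (1.2120, -0.1600, 1.2120)
new velocity v' = (0.3100, 0.9910, 0.2980)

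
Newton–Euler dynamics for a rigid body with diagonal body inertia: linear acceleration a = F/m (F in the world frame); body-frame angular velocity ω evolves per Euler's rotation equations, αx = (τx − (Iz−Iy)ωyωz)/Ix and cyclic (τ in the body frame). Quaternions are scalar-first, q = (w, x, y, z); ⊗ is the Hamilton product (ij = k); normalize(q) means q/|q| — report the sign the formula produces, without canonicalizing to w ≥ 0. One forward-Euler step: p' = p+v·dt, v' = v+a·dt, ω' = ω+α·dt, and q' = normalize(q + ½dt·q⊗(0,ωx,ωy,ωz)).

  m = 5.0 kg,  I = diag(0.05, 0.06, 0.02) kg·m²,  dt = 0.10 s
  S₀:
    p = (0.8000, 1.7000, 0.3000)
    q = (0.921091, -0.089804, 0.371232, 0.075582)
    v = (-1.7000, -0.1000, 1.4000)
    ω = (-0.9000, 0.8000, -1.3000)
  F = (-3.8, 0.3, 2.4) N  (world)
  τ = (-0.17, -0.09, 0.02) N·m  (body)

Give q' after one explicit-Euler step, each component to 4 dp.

2q̇ = q⊗(0,ω) = (-0.2795526, -1.3720491, 0.5521038, -0.9351527)
q' = normalize(q + ½dt·q⊗(0,ω)) = (0.9036, -0.1578, 0.3973, 0.0287)

q' = (0.9036, -0.1578, 0.3973, 0.0287)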